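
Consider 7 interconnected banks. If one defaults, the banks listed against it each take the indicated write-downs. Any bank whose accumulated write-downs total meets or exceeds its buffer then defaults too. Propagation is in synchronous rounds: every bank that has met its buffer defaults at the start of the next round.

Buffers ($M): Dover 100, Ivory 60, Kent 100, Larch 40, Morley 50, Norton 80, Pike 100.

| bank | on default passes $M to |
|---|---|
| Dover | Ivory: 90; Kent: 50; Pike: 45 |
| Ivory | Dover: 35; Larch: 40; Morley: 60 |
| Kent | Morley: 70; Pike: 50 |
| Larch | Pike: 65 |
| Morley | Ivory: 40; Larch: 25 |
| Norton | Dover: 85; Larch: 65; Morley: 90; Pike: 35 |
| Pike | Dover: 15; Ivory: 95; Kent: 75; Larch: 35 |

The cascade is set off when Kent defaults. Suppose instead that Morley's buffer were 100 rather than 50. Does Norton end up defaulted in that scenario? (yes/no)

no

With Morley's buffer at 100:
Round 1 — Kent defaults (initial).
  Morley: +70 → 70 < 100
  Pike: +50 → 50 < 100
No further defaults.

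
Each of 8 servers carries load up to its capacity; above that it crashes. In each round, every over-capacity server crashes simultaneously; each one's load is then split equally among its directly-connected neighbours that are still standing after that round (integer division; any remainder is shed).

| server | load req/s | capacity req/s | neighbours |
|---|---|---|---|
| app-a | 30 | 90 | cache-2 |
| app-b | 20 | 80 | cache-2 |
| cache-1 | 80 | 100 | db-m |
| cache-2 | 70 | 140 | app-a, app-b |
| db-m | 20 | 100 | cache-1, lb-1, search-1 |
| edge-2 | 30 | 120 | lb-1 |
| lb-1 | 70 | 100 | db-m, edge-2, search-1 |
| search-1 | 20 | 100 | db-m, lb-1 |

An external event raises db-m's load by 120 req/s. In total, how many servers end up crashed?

4

Round 1 — db-m at 140 > 100. db-m crashes.
  db-m sheds 140 req/s to cache-1, lb-1, search-1: 46 each (2 lost).
    cache-1: 80+46 = 126 > 100
    lb-1: 70+46 = 116 > 100
    search-1: 20+46 = 66 ≤ 100
Round 2 — cache-1, lb-1 crash.
  cache-1 sheds 126 req/s: no online neighbours, lost.
  lb-1 sheds 116 req/s to edge-2, search-1: 58 each.
    edge-2: 30+58 = 88 ≤ 120
    search-1: 66+58 = 124 > 100
Round 3 — search-1 crashes.
  search-1 sheds 124 req/s: no online neighbours, lost.
No further crashes.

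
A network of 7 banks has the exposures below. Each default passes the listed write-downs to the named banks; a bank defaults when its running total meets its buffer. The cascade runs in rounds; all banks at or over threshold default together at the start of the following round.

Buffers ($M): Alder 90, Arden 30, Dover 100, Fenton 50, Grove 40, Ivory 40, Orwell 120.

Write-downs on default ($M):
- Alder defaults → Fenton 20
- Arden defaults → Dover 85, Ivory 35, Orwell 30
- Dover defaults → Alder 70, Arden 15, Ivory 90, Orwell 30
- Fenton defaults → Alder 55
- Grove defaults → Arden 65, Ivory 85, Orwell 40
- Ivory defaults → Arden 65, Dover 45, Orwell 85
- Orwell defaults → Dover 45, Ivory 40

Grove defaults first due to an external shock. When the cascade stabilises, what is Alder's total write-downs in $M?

70

Round 1 — Grove defaults (initial).
  Arden: +65 → 65 ≥ 30
  Ivory: +85 → 85 ≥ 40
  Orwell: +40 → 40 < 120
Round 2 — Arden, Ivory default.
  Dover: +85+45 → 130 ≥ 100
  Orwell: +30+85 → 155 ≥ 120
Round 3 — Dover, Orwell default.
  Alder: +70 → 70 < 90
No further defaults.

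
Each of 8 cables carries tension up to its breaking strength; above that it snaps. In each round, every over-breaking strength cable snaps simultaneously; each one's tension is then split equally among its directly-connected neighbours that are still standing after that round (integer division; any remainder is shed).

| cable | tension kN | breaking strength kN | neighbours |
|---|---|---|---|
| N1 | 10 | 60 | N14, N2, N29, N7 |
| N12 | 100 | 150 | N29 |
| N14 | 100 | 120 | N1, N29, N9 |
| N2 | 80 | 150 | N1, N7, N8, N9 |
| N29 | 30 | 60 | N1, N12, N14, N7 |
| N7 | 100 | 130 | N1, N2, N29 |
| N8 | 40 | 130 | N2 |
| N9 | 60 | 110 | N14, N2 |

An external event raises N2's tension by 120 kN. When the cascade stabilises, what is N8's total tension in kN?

90

Round 1 — N2 at 200 > 150. N2 snaps.
  N2 sheds 200 kN to N1, N7, N8, N9: 50 each.
    N1: 10+50 = 60 ≤ 60
    N7: 100+50 = 150 > 130
    N8: 40+50 = 90 ≤ 130
    N9: 60+50 = 110 ≤ 110
Round 2 — N7 snaps.
  N7 sheds 150 kN to N1, N29: 75 each.
    N1: 60+75 = 135 > 60
    N29: 30+75 = 105 > 60
Round 3 — N1, N29 snap.
  N1 sheds 135 kN to N14: 135 each.
    N14: 100+135 = 235 > 120
  N29 sheds 105 kN to N12, N14: 52 each (1 lost).
    N12: 100+52 = 152 > 150
    N14: 235+52 = 287 > 120
Round 4 — N12, N14 snap.
  N12 sheds 152 kN: no online neighbours, lost.
  N14 sheds 287 kN to N9: 287 each.
    N9: 110+287 = 397 > 110
Round 5 — N9 snaps.
  N9 sheds 397 kN: no online neighbours, lost.
No further breaks.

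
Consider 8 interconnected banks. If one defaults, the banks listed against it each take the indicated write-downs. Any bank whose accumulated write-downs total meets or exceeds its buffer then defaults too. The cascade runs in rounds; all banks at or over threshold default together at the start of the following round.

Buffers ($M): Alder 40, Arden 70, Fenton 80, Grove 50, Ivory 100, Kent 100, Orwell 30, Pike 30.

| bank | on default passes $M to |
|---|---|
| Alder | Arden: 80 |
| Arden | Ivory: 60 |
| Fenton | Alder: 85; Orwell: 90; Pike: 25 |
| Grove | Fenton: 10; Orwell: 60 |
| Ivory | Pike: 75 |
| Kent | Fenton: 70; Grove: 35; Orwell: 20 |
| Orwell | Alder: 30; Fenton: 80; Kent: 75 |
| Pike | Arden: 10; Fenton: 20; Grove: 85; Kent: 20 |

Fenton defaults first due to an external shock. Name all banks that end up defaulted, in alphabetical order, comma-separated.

Round 1 — Fenton defaults (initial).
  Alder: +85 → 85 ≥ 40
  Orwell: +90 → 90 ≥ 30
  Pike: +25 → 25 < 30
Round 2 — Alder, Orwell default.
  Arden: +80 → 80 ≥ 70
  Kent: +75 → 75 < 100
Round 3 — Arden defaults.
  Ivory: +60 → 60 < 100
No further defaults.

Alder, Arden, Fenton, Orwell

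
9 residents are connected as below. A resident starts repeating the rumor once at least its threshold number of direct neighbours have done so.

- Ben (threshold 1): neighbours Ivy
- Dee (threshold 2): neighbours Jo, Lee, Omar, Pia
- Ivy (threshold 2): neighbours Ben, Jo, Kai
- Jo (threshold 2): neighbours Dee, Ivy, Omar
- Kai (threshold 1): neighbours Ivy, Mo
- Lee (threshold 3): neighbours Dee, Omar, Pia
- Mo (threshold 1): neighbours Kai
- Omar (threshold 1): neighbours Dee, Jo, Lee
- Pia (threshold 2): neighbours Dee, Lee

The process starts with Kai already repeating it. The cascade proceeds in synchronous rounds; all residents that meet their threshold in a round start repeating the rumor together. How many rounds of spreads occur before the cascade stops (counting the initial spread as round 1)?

Round 1 — Kai starts repeating the rumor (initial).
Round 2 — checking thresholds:
  Ivy: 1 of 3 neighbours < 2, below threshold.
  Mo: 1 of 1 neighbours ≥ 1, starts repeating the rumor.
Round 3 — no new spreads; cascade stops.

2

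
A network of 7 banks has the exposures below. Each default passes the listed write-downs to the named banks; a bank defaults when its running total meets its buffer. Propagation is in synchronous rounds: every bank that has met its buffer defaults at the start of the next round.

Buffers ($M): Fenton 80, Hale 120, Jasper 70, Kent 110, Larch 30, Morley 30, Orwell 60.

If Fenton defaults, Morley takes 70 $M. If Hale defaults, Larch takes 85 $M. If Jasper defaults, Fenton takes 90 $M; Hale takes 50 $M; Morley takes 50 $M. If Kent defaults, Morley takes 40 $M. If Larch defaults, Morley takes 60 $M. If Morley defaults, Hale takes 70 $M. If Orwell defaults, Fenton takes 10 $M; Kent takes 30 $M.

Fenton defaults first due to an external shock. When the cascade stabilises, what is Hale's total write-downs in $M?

Round 1 — Fenton defaults (initial).
  Morley: +70 → 70 ≥ 30
Round 2 — Morley defaults.
  Hale: +70 → 70 < 120
No further defaults.

70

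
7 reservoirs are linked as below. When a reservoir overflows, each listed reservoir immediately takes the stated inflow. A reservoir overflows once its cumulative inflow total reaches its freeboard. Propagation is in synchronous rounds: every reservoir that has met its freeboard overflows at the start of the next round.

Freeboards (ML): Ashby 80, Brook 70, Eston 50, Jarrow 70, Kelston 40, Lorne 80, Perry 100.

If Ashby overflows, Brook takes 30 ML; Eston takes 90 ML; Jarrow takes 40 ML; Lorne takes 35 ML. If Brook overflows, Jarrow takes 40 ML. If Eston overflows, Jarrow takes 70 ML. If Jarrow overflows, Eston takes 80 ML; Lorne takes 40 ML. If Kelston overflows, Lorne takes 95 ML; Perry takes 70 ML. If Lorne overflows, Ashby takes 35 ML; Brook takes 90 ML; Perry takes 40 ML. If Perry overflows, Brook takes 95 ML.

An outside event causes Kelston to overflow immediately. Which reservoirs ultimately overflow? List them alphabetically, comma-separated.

Brook, Kelston, Lorne, Perry

Round 1 — Kelston overflows (initial).
  Lorne: +95 → 95 ≥ 80
  Perry: +70 → 70 < 100
Round 2 — Lorne overflows.
  Ashby: +35 → 35 < 80
  Brook: +90 → 90 ≥ 70
  Perry: +40 → 110 ≥ 100
Round 3 — Brook, Perry overflow.
  Jarrow: +40 → 40 < 70
No further overflows.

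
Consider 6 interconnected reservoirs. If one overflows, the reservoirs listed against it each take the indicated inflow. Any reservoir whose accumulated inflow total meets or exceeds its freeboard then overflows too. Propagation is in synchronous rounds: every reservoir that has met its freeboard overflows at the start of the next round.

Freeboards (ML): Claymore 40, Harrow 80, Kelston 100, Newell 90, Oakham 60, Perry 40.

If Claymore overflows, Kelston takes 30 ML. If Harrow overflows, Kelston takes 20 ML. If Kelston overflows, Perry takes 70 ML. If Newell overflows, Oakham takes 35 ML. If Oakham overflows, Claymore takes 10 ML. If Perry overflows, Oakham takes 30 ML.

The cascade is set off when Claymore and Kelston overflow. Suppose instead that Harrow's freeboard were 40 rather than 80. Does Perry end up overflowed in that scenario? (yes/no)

yes

With Harrow's freeboard at 40:
Round 1 — Claymore, Kelston overflow (initial).
  Perry: +70 → 70 ≥ 40
Round 2 — Perry overflows.
  Oakham: +30 → 30 < 60
No further overflows.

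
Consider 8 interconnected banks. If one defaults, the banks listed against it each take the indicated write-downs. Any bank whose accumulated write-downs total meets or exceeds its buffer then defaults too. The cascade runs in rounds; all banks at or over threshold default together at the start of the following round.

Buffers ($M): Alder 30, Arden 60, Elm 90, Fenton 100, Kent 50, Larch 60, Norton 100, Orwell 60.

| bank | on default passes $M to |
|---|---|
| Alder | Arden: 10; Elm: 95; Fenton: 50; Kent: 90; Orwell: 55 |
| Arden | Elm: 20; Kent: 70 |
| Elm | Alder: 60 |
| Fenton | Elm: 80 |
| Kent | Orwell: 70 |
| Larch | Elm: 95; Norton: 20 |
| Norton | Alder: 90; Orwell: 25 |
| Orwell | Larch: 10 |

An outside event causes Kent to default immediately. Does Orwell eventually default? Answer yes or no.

yes

Round 1 — Kent defaults (initial).
  Orwell: +70 → 70 ≥ 60
Round 2 — Orwell defaults.
  Larch: +10 → 10 < 60
No further defaults.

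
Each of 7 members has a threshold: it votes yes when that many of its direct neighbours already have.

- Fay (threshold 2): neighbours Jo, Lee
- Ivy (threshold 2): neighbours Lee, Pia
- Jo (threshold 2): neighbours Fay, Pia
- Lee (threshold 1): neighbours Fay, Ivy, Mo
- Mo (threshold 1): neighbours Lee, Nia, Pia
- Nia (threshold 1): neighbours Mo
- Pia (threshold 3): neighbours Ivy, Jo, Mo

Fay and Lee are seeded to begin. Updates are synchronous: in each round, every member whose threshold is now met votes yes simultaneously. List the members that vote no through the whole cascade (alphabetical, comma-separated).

Ivy, Jo, Pia

Round 1 — Fay, Lee vote yes (initial).
Round 2 — checking thresholds:
  Ivy: 1 of 2 neighbours < 2, not yet.
  Jo: 1 of 2 neighbours < 2, not yet.
  Mo: 1 of 3 neighbours ≥ 1, votes yes.
Round 3 — checking thresholds:
  Ivy: 1 of 2 neighbours < 2, not yet.
  Jo: 1 of 2 neighbours < 2, not yet.
  Nia: 1 of 1 neighbours ≥ 1, votes yes.
  Pia: 1 of 3 neighbours < 3, not yet.
Round 4 — no new yes votes; cascade stops.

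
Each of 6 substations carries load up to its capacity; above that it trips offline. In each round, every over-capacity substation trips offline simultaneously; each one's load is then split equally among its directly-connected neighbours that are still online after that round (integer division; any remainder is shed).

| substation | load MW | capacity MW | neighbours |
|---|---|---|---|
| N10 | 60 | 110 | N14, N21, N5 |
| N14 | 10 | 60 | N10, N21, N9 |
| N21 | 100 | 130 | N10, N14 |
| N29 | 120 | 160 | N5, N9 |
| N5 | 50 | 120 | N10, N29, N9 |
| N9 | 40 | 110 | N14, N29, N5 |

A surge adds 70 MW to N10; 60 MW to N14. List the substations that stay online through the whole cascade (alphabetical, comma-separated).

Round 1 — N10 at 130 > 110; N14 at 70 > 60. N10, N14 trip offline.
  N10 sheds 130 MW to N21, N5: 65 each.
    N21: 100+65 = 165 > 130
    N5: 50+65 = 115 ≤ 120
  N14 sheds 70 MW to N21, N9: 35 each.
    N21: 165+35 = 200 > 130
    N9: 40+35 = 75 ≤ 110
Round 2 — N21 trips offline.
  N21 sheds 200 MW: no online neighbours, lost.
No further trips.

N29, N5, N9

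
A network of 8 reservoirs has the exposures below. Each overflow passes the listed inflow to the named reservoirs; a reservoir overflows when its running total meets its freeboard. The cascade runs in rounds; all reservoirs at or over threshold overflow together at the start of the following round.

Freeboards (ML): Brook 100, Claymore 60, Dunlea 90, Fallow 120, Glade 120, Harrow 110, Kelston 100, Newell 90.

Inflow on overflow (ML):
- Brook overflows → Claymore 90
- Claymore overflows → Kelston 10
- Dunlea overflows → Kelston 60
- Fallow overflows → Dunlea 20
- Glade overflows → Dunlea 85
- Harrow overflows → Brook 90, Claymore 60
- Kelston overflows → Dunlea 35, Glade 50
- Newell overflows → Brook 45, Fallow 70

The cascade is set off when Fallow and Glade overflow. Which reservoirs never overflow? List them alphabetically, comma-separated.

Brook, Claymore, Harrow, Kelston, Newell

Round 1 — Fallow, Glade overflow (initial).
  Dunlea: +20+85 → 105 ≥ 90
Round 2 — Dunlea overflows.
  Kelston: +60 → 60 < 100
No further overflows.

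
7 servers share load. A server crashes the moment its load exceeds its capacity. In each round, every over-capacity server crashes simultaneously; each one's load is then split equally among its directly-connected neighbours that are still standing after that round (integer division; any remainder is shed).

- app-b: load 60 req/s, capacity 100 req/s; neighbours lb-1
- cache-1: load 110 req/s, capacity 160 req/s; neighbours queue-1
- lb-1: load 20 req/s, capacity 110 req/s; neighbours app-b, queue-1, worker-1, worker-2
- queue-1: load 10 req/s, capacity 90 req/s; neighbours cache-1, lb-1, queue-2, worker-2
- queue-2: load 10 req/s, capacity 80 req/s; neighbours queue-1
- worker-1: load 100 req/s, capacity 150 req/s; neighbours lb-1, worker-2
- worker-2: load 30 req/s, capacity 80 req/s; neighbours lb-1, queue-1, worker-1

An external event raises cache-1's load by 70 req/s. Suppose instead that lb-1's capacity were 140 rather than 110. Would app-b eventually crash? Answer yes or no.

no

With lb-1's capacity at 140:
Round 1 — cache-1 at 180 > 160. cache-1 crashes.
  cache-1 sheds 180 req/s to queue-1: 180 each.
    queue-1: 10+180 = 190 > 90
Round 2 — queue-1 crashes.
  queue-1 sheds 190 req/s to lb-1, queue-2, worker-2: 63 each (1 lost).
    lb-1: 20+63 = 83 ≤ 140
    queue-2: 10+63 = 73 ≤ 80
    worker-2: 30+63 = 93 > 80
Round 3 — worker-2 crashes.
  worker-2 sheds 93 req/s to lb-1, worker-1: 46 each (1 lost).
    lb-1: 83+46 = 129 ≤ 140
    worker-1: 100+46 = 146 ≤ 150
No further crashes.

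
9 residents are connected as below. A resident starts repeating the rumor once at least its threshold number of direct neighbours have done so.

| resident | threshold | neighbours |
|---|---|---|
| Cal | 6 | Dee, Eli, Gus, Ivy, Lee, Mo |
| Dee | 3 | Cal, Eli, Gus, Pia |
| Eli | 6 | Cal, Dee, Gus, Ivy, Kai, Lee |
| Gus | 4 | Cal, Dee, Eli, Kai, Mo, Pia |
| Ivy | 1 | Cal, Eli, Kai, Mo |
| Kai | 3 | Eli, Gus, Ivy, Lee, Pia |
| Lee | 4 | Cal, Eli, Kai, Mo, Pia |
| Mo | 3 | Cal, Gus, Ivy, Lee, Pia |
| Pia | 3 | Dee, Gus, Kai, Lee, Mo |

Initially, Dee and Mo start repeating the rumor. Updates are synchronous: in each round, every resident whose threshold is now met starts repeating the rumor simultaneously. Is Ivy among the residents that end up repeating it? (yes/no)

Round 1 — Dee, Mo start repeating the rumor (initial).
Round 2 — checking thresholds:
  Cal: 2 of 6 neighbours < 6, below threshold.
  Eli: 1 of 6 neighbours < 6, below threshold.
  Gus: 2 of 6 neighbours < 4, below threshold.
  Ivy: 1 of 4 neighbours ≥ 1, starts repeating the rumor.
  Lee: 1 of 5 neighbours < 4, below threshold.
  Pia: 2 of 5 neighbours < 3, below threshold.
Round 3 — no new spreads; cascade stops.

yes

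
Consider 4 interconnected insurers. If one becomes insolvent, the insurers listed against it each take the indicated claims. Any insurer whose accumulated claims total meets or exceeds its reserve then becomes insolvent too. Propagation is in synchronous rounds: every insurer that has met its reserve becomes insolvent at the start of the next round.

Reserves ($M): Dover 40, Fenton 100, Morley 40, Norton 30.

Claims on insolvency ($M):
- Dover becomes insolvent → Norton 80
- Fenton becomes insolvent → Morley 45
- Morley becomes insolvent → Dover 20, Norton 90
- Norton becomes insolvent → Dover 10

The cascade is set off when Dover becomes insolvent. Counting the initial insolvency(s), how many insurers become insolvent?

2

Round 1 — Dover becomes insolvent (initial).
  Norton: +80 → 80 ≥ 30
Round 2 — Norton becomes insolvent.
No further insolvencies.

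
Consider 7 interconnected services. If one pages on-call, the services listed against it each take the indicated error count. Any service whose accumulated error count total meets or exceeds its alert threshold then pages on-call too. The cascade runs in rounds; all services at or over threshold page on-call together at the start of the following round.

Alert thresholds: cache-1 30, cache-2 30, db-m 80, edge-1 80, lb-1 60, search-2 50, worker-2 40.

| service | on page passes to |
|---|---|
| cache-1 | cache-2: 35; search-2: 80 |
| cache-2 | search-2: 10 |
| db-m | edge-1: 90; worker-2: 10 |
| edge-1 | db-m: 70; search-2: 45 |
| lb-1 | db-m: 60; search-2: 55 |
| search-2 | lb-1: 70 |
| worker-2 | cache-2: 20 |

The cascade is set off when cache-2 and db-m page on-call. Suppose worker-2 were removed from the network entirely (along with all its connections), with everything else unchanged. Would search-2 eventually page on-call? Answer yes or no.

yes

With worker-2 removed:
Round 1 — cache-2, db-m page on-call (initial).
  edge-1: +90 → 90 ≥ 80
  search-2: +10 → 10 < 50
Round 2 — edge-1 pages on-call.
  search-2: +45 → 55 ≥ 50
Round 3 — search-2 pages on-call.
  lb-1: +70 → 70 ≥ 60
Round 4 — lb-1 pages on-call.
No further pages.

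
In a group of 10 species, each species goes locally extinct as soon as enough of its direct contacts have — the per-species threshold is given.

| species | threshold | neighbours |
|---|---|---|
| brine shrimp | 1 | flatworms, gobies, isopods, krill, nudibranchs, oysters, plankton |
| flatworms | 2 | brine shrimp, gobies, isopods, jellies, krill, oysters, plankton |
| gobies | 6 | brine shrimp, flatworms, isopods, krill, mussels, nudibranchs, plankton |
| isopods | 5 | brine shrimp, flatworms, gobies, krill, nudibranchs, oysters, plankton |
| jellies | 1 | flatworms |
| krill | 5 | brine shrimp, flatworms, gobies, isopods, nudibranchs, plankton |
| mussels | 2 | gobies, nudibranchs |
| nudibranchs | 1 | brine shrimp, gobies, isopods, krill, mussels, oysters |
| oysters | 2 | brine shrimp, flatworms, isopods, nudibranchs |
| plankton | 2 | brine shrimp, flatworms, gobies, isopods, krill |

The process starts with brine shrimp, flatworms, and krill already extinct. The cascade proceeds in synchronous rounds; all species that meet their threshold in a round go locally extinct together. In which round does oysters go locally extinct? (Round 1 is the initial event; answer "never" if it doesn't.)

Round 1 — brine shrimp, flatworms, krill go locally extinct (initial).
Round 2 — checking thresholds:
  gobies: 3 of 7 neighbours < 6, holds.
  isopods: 3 of 7 neighbours < 5, holds.
  jellies: 1 of 1 neighbours ≥ 1, goes locally extinct.
  nudibranchs: 2 of 6 neighbours ≥ 1, goes locally extinct.
  oysters: 2 of 4 neighbours ≥ 2, goes locally extinct.
  plankton: 3 of 5 neighbours ≥ 2, goes locally extinct.
Round 3 — checking thresholds:
  gobies: 5 of 7 neighbours < 6, holds.
  isopods: 6 of 7 neighbours ≥ 5, goes locally extinct.
  mussels: 1 of 2 neighbours < 2, holds.
Round 4 — checking thresholds:
  gobies: 6 of 7 neighbours ≥ 6, goes locally extinct.
  mussels: 1 of 2 neighbours < 2, holds.
Round 5 — checking thresholds:
  mussels: 2 of 2 neighbours ≥ 2, goes locally extinct.
Round 6 — no new extinctions; cascade stops.

2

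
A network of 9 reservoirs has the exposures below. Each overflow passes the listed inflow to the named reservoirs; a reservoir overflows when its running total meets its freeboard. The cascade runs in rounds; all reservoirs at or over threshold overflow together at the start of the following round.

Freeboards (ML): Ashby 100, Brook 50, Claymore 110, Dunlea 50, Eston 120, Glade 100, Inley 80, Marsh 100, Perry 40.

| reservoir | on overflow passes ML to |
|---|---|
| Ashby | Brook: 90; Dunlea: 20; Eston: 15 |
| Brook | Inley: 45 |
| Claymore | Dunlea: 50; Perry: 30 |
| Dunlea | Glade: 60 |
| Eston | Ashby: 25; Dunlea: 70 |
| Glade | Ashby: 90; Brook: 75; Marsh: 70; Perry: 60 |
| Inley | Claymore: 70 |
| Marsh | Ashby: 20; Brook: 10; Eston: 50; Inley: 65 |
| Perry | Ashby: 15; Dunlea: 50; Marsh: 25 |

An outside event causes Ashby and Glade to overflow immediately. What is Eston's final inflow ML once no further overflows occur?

15

Round 1 — Ashby, Glade overflow (initial).
  Brook: +90+75 → 165 ≥ 50
  Dunlea: +20 → 20 < 50
  Eston: +15 → 15 < 120
  Marsh: +70 → 70 < 100
  Perry: +60 → 60 ≥ 40
Round 2 — Brook, Perry overflow.
  Dunlea: +50 → 70 ≥ 50
  Inley: +45 → 45 < 80
  Marsh: +25 → 95 < 100
Round 3 — Dunlea overflows.
No further overflows.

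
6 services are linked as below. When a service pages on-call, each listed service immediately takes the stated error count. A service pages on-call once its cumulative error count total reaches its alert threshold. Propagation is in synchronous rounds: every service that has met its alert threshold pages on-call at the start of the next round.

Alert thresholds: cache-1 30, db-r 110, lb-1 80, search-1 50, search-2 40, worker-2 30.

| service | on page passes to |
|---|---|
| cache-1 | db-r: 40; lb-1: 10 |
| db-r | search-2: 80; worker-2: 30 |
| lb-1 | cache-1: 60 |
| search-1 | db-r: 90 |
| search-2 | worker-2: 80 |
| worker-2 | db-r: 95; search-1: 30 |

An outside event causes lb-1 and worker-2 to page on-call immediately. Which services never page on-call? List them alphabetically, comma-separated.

search-1

Round 1 — lb-1, worker-2 page on-call (initial).
  cache-1: +60 → 60 ≥ 30
  db-r: +95 → 95 < 110
  search-1: +30 → 30 < 50
Round 2 — cache-1 pages on-call.
  db-r: +40 → 135 ≥ 110
Round 3 — db-r pages on-call.
  search-2: +80 → 80 ≥ 40
Round 4 — search-2 pages on-call.
No further pages.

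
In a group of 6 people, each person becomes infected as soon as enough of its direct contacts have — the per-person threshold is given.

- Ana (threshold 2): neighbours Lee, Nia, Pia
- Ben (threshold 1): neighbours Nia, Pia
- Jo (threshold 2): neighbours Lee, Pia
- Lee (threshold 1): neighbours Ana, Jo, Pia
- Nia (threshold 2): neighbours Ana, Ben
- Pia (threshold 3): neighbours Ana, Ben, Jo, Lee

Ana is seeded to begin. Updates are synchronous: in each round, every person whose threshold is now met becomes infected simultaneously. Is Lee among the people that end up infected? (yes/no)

yes

Round 1 — Ana becomes infected (initial).
Round 2 — checking thresholds:
  Lee: 1 of 3 neighbours ≥ 1, becomes infected.
  Nia: 1 of 2 neighbours < 2, below threshold.
  Pia: 1 of 4 neighbours < 3, below threshold.
Round 3 — no new infections; cascade stops.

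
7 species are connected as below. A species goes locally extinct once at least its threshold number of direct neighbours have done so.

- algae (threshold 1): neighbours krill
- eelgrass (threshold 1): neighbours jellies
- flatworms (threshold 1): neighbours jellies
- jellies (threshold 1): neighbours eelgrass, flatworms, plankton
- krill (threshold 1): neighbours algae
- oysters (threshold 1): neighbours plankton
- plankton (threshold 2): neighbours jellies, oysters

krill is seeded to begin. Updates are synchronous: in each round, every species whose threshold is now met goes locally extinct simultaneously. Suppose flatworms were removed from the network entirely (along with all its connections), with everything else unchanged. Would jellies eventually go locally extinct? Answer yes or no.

no

With flatworms removed:
Round 1 — krill goes locally extinct (initial).
Round 2 — checking thresholds:
  algae: 1 of 1 neighbours ≥ 1, goes locally extinct.
Round 3 — no new extinctions; cascade stops.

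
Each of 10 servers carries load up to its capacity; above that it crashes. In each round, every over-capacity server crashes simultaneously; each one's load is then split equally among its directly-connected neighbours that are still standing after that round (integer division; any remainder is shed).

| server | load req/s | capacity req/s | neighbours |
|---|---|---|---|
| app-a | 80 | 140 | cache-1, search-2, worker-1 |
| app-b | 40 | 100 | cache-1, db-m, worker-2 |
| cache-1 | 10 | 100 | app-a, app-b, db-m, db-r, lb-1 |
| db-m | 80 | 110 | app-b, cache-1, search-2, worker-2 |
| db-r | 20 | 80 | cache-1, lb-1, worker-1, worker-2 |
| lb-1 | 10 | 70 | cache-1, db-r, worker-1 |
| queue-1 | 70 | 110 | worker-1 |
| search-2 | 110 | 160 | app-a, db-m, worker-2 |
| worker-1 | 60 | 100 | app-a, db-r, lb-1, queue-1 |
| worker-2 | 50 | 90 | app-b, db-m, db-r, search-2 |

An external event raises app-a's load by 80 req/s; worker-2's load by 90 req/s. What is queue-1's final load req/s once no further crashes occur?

107

Round 1 — app-a at 160 > 140; worker-2 at 140 > 90. app-a, worker-2 crash.
  app-a sheds 160 req/s to cache-1, search-2, worker-1: 53 each (1 lost).
    cache-1: 10+53 = 63 ≤ 100
    search-2: 110+53 = 163 > 160
    worker-1: 60+53 = 113 > 100
  worker-2 sheds 140 req/s to app-b, db-m, db-r, search-2: 35 each.
    app-b: 40+35 = 75 ≤ 100
    db-m: 80+35 = 115 > 110
    db-r: 20+35 = 55 ≤ 80
    search-2: 163+35 = 198 > 160
Round 2 — db-m, search-2, worker-1 crash.
  db-m sheds 115 req/s to app-b, cache-1: 57 each (1 lost).
    app-b: 75+57 = 132 > 100
    cache-1: 63+57 = 120 > 100
  search-2 sheds 198 req/s: no online neighbours, lost.
  worker-1 sheds 113 req/s to db-r, lb-1, queue-1: 37 each (2 lost).
    db-r: 55+37 = 92 > 80
    lb-1: 10+37 = 47 ≤ 70
    queue-1: 70+37 = 107 ≤ 110
Round 3 — app-b, cache-1, db-r crash.
  app-b sheds 132 req/s: no online neighbours, lost.
  cache-1 sheds 120 req/s to lb-1: 120 each.
    lb-1: 47+120 = 167 > 70
  db-r sheds 92 req/s to lb-1: 92 each.
    lb-1: 167+92 = 259 > 70
Round 4 — lb-1 crashes.
  lb-1 sheds 259 req/s: no online neighbours, lost.
No further crashes.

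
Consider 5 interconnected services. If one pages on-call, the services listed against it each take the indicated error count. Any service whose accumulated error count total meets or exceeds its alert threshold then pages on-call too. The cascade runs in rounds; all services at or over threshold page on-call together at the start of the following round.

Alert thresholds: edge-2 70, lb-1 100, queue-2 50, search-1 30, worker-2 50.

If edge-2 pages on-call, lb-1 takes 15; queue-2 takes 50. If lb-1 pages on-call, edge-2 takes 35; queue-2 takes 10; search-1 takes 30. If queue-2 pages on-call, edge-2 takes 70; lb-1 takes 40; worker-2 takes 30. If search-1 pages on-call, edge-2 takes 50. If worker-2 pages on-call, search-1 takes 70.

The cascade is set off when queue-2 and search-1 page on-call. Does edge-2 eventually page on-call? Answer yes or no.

Round 1 — queue-2, search-1 page on-call (initial).
  edge-2: +70+50 → 120 ≥ 70
  lb-1: +40 → 40 < 100
  worker-2: +30 → 30 < 50
Round 2 — edge-2 pages on-call.
  lb-1: +15 → 55 < 100
No further pages.

yes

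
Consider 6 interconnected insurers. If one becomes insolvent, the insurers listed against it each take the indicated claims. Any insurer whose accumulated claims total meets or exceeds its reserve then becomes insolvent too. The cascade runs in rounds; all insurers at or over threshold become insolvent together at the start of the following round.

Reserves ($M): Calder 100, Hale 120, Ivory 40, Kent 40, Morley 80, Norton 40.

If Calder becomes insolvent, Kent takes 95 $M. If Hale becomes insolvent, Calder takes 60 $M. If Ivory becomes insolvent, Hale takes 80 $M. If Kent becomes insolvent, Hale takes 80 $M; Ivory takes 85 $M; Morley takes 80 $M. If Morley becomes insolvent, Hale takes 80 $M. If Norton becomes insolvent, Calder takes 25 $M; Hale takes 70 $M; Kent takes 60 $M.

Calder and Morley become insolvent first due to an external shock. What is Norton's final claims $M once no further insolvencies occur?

0

Round 1 — Calder, Morley become insolvent (initial).
  Hale: +80 → 80 < 120
  Kent: +95 → 95 ≥ 40
Round 2 — Kent becomes insolvent.
  Hale: +80 → 160 ≥ 120
  Ivory: +85 → 85 ≥ 40
Round 3 — Hale, Ivory become insolvent.
No further insolvencies.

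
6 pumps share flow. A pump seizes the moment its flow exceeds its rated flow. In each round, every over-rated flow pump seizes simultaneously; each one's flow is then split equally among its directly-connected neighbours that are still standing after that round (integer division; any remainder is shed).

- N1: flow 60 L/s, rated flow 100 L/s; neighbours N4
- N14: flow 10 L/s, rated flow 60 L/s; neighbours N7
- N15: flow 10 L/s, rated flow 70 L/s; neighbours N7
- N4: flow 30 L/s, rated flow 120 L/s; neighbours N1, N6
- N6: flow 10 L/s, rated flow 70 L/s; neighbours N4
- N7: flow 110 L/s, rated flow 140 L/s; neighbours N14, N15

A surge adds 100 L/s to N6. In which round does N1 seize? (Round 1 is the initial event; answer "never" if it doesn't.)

3

Round 1 — N6 at 110 > 70. N6 seizes.
  N6 sheds 110 L/s to N4: 110 each.
    N4: 30+110 = 140 > 120
Round 2 — N4 seizes.
  N4 sheds 140 L/s to N1: 140 each.
    N1: 60+140 = 200 > 100
Round 3 — N1 seizes.
  N1 sheds 200 L/s: no online neighbours, lost.
No further seizures.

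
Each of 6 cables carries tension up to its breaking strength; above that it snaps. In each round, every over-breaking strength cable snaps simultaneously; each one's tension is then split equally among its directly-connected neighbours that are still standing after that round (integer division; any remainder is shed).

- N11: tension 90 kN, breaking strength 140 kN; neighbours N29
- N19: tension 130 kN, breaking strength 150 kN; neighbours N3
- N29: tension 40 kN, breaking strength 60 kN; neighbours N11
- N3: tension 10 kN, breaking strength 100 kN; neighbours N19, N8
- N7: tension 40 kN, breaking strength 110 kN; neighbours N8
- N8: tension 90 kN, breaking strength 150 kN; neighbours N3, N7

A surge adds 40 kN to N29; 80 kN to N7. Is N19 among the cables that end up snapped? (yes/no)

Round 1 — N29 at 80 > 60; N7 at 120 > 110. N29, N7 snap.
  N29 sheds 80 kN to N11: 80 each.
    N11: 90+80 = 170 > 140
  N7 sheds 120 kN to N8: 120 each.
    N8: 90+120 = 210 > 150
Round 2 — N11, N8 snap.
  N11 sheds 170 kN: no online neighbours, lost.
  N8 sheds 210 kN to N3: 210 each.
    N3: 10+210 = 220 > 100
Round 3 — N3 snaps.
  N3 sheds 220 kN to N19: 220 each.
    N19: 130+220 = 350 > 150
Round 4 — N19 snaps.
  N19 sheds 350 kN: no online neighbours, lost.
No further breaks.

yes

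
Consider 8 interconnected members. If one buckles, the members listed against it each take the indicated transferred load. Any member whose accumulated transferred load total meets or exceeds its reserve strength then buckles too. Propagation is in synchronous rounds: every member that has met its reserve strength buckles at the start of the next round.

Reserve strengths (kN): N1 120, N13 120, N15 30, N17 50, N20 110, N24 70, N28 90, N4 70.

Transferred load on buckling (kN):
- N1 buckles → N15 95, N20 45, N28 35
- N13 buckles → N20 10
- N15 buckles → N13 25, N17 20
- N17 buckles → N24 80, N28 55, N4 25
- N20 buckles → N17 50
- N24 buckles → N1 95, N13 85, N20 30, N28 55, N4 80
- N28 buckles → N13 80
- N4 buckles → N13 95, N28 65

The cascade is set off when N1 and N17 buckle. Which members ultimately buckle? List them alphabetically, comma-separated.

Round 1 — N1, N17 buckle (initial).
  N15: +95 → 95 ≥ 30
  N20: +45 → 45 < 110
  N24: +80 → 80 ≥ 70
  N28: +35+55 → 90 ≥ 90
  N4: +25 → 25 < 70
Round 2 — N15, N24, N28 buckle.
  N13: +25+85+80 → 190 ≥ 120
  N20: +30 → 75 < 110
  N4: +80 → 105 ≥ 70
Round 3 — N13, N4 buckle.
  N20: +10 → 85 < 110
No further bucklings.

N1, N13, N15, N17, N24, N28, N4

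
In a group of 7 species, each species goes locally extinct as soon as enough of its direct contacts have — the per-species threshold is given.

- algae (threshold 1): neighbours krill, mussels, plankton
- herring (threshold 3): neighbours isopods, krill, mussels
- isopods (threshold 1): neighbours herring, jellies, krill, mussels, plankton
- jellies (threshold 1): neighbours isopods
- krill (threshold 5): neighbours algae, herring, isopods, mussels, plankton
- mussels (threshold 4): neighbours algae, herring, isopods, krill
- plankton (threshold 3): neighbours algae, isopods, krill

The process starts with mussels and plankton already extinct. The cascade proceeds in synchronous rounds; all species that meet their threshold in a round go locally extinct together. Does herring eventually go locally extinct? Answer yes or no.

Round 1 — mussels, plankton go locally extinct (initial).
Round 2 — checking thresholds:
  algae: 2 of 3 neighbours ≥ 1, goes locally extinct.
  herring: 1 of 3 neighbours < 3, below threshold.
  isopods: 2 of 5 neighbours ≥ 1, goes locally extinct.
  krill: 2 of 5 neighbours < 5, below threshold.
Round 3 — checking thresholds:
  herring: 2 of 3 neighbours < 3, below threshold.
  jellies: 1 of 1 neighbours ≥ 1, goes locally extinct.
  krill: 4 of 5 neighbours < 5, below threshold.
Round 4 — no new extinctions; cascade stops.

no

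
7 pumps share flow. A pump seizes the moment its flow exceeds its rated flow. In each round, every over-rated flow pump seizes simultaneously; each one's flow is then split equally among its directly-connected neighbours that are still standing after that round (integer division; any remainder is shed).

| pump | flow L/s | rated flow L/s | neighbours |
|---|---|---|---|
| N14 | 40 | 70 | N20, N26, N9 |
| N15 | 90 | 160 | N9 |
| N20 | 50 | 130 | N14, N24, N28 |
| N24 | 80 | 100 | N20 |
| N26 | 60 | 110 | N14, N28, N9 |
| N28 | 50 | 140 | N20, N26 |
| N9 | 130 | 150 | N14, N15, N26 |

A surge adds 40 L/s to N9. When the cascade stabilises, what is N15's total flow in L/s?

146

Round 1 — N9 at 170 > 150. N9 seizes.
  N9 sheds 170 L/s to N14, N15, N26: 56 each (2 lost).
    N14: 40+56 = 96 > 70
    N15: 90+56 = 146 ≤ 160
    N26: 60+56 = 116 > 110
Round 2 — N14, N26 seize.
  N14 sheds 96 L/s to N20: 96 each.
    N20: 50+96 = 146 > 130
  N26 sheds 116 L/s to N28: 116 each.
    N28: 50+116 = 166 > 140
Round 3 — N20, N28 seize.
  N20 sheds 146 L/s to N24: 146 each.
    N24: 80+146 = 226 > 100
  N28 sheds 166 L/s: no online neighbours, lost.
Round 4 — N24 seizes.
  N24 sheds 226 L/s: no online neighbours, lost.
No further seizures.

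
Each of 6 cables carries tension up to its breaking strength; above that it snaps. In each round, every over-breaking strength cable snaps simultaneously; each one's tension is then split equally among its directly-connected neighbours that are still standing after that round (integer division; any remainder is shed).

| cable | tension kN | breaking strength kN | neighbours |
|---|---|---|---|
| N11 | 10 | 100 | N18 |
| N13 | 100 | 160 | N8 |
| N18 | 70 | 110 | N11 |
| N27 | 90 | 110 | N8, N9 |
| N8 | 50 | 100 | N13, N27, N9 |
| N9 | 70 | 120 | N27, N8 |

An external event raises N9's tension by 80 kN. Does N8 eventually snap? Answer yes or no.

yes

Round 1 — N9 at 150 > 120. N9 snaps.
  N9 sheds 150 kN to N27, N8: 75 each.
    N27: 90+75 = 165 > 110
    N8: 50+75 = 125 > 100
Round 2 — N27, N8 snap.
  N27 sheds 165 kN: no online neighbours, lost.
  N8 sheds 125 kN to N13: 125 each.
    N13: 100+125 = 225 > 160
Round 3 — N13 snaps.
  N13 sheds 225 kN: no online neighbours, lost.
No further breaks.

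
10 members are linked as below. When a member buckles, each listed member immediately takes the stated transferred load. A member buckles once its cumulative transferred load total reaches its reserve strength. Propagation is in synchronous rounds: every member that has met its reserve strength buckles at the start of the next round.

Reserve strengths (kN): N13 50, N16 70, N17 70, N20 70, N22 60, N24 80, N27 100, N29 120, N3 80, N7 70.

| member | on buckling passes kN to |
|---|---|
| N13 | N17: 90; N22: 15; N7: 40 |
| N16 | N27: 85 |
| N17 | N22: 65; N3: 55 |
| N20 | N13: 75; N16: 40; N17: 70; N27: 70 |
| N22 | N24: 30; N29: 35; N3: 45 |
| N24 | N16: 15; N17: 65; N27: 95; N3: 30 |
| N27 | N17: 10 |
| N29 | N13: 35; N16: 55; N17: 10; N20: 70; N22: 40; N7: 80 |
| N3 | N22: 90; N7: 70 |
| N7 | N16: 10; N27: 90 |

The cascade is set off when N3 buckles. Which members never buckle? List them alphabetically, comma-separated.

Round 1 — N3 buckles (initial).
  N22: +90 → 90 ≥ 60
  N7: +70 → 70 ≥ 70
Round 2 — N22, N7 buckle.
  N16: +10 → 10 < 70
  N24: +30 → 30 < 80
  N27: +90 → 90 < 100
  N29: +35 → 35 < 120
No further bucklings.

N13, N16, N17, N20, N24, N27, N29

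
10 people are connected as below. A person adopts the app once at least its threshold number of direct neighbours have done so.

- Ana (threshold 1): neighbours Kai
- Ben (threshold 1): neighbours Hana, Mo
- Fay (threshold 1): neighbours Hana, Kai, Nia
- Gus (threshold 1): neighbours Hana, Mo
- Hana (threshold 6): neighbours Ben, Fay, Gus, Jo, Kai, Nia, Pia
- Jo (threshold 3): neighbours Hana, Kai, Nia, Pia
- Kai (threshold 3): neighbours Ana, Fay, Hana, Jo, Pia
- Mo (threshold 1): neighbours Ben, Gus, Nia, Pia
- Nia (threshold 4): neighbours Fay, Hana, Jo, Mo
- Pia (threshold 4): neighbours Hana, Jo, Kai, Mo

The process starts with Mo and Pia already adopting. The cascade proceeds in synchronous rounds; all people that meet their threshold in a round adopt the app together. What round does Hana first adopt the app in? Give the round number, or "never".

Round 1 — Mo, Pia adopt the app (initial).
Round 2 — checking thresholds:
  Ben: 1 of 2 neighbours ≥ 1, adopts the app.
  Gus: 1 of 2 neighbours ≥ 1, adopts the app.
  Hana: 1 of 7 neighbours < 6, not yet.
  Jo: 1 of 4 neighbours < 3, not yet.
  Kai: 1 of 5 neighbours < 3, not yet.
  Nia: 1 of 4 neighbours < 4, not yet.
Round 3 — no new adoptions; cascade stops.

never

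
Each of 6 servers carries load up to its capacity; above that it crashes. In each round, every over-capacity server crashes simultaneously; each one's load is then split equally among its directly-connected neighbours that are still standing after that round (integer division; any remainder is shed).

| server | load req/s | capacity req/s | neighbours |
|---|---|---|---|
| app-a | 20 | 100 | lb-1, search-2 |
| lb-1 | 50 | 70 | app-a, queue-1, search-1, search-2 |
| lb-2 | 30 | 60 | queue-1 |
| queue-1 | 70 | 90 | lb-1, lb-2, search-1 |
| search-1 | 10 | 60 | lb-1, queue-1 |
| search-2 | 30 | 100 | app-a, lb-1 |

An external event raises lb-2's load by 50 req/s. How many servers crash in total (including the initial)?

Round 1 — lb-2 at 80 > 60. lb-2 crashes.
  lb-2 sheds 80 req/s to queue-1: 80 each.
    queue-1: 70+80 = 150 > 90
Round 2 — queue-1 crashes.
  queue-1 sheds 150 req/s to lb-1, search-1: 75 each.
    lb-1: 50+75 = 125 > 70
    search-1: 10+75 = 85 > 60
Round 3 — lb-1, search-1 crash.
  lb-1 sheds 125 req/s to app-a, search-2: 62 each (1 lost).
    app-a: 20+62 = 82 ≤ 100
    search-2: 30+62 = 92 ≤ 100
  search-1 sheds 85 req/s: no online neighbours, lost.
No further crashes.

4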